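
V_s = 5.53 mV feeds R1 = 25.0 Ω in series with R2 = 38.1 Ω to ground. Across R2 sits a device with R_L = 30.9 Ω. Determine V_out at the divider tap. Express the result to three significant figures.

V_out ≈ 2.24 mV

First combine the lower leg with the load: R2 ‖ R_L = 17.06 Ω.
Then V_out = V_s · R2'/(R1 + R2') = 5.53 × 17.06/42.06 = 2.243 mV.
(Unloaded it would be 3.34 mV; the load pulls it down.)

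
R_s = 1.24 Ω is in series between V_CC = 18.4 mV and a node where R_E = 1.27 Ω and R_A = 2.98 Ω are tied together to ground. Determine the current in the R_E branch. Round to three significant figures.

Combine the parallel branches: R_p = (1/1.27 + 1/2.98)⁻¹ = 0.8905 Ω.
Node voltage V_A = V_CC · R_p/(R_s + R_p) = 18.4 × 0.4180 = 7.691 mV.
I(R_E) = V_A / R_E = 7.691/1.27 = 6.056 mA.
(Equivalently: I_total = 8.636 mA, then current-divider fraction G_k/ΣG = 0.7012.)

I ≈ 6.06 mA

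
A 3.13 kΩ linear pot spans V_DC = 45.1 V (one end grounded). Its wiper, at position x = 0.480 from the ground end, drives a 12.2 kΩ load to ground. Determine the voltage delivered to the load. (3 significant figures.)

V_out ≈ 20.3 V

The pot divides into 1.628 kΩ above the wiper and 1.502 kΩ below.
(x·R_p) ‖ R_L = 1.338 kΩ.
V_out = 45.1 × 1.338/(1.628 + 1.338) = 20.35 V.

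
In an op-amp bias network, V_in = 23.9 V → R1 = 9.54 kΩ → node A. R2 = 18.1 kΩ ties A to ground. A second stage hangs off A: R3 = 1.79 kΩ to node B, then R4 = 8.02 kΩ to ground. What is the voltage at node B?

V_B ≈ 7.82 V

Looking into the second stage from A: R3 + R4 = 9.810 kΩ appears in parallel with R2.
R2 ‖ (R3+R4) = 6.362 kΩ.
First divider: V_A = V_in · 6.362/(9.54 + 6.362) = 9.562 V.
Then the unloaded second divider: V_B = V_A × R4/(R3+R4) = 9.562 × 0.8175 = 7.817 V.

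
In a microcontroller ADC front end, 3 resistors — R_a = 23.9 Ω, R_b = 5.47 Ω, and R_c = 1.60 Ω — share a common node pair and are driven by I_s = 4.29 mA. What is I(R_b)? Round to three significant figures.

Conductances: ΣG = 1/23.9 + 1/5.47 + 1/1.60 = 0.8497 (1/Ω).
Current divider: I(R_b) = I_s · G_k/ΣG = 4.29 × (0.1828/0.8497) = 4.29 × 0.2152 = 0.9231 mA.

I ≈ 0.923 mA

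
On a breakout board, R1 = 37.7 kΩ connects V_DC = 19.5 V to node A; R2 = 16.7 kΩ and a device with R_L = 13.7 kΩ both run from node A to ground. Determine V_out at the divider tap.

R2 ‖ R_L = (16.7 × 13.7)/(16.7 + 13.7) = 7.526 kΩ.
Now apply the divider: V_out = 19.5 × 0.1664 = 3.245 V.

V_out ≈ 3.24 V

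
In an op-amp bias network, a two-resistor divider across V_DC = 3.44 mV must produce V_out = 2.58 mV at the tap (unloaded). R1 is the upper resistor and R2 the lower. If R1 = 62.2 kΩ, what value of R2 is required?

The divider ratio is R2/(R1+R2) = 2.58/3.44 = 0.7500.
So R2 = R1 · V_out/(V_DC − V_out) = 62.2 × 2.58/(3.44 − 2.58) = 62.2 × 3.000 = 186.6 kΩ.

R2 ≈ 187 kΩ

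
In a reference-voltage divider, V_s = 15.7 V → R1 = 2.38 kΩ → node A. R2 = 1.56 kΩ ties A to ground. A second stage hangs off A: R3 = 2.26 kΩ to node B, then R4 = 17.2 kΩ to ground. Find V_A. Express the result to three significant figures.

Looking into the second stage from A: R3 + R4 = 19.46 kΩ appears in parallel with R2.
Effective lower resistance at A: R2 ‖ 19.46 = 1.444 kΩ.
V_A = 15.7 × 1.444/(2.38 + 1.444) = 5.929 V.

V_A ≈ 5.93 V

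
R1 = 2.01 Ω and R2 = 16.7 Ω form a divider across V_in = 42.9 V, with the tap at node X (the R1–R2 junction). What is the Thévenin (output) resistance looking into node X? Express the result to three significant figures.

Looking into X with the source shorted: R_th = R1·R2/(R1+R2) = 2.010 × 16.7/18.71 = 1.794 Ω.

R_th ≈ 1.79 Ω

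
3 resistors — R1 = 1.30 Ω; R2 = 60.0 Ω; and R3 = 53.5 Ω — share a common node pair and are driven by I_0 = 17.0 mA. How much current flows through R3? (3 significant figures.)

I ≈ 0.395 mA

ΣG = 1/1.30 + 1/60.0 + 1/53.5 = 0.8046.
Current divider: I(R3) = I_0 · G_k/ΣG = 17.0 × (0.01869/0.8046) = 17.0 × 0.02323 = 0.3949 mA.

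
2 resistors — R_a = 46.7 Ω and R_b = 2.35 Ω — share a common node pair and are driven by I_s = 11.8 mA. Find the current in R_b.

I ≈ 11.2 mA

For two parallel branches, I_k = I_s · (other R)/(sum of R).
I(R_b) = 11.8 × 46.7/(46.7 + 2.35) = 11.8 × 0.9521 = 11.23 mA.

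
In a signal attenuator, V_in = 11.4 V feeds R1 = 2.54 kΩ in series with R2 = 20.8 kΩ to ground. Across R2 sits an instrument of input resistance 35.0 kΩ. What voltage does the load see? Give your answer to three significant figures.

The load sits in parallel with R2, giving an effective lower resistance R2' = R2·R_L/(R2+R_L) = 13.05 kΩ.
Now apply the divider: V_out = 11.4 × 0.8370 = 9.542 V.
(Unloaded it would be 10.2 V; the load pulls it down.)

V_out ≈ 9.54 V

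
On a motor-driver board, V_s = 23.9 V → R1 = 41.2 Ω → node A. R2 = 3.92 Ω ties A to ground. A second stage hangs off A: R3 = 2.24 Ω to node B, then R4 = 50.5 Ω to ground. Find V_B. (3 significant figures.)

Looking into the second stage from A: R3 + R4 = 52.74 Ω appears in parallel with R2.
Effective lower resistance at A: R2 ‖ 52.74 = 3.649 Ω.
First divider: V_A = V_s · 3.649/(41.2 + 3.649) = 1.944 V.
Stage 2 is unloaded, so V_B = V_A · R4/(R3+R4) = 1.944 × 50.5/52.74 = 1.862 V.

V_B ≈ 1.86 V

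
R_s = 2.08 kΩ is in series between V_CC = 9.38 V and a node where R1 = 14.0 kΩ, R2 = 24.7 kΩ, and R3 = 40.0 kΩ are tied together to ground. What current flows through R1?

Equivalent of the parallel group: R_p = 7.304 kΩ.
V_A by voltage divider: V_A = 9.38 × 7.304/(2.08 + 7.304) = 7.301 V.
Branch current I = V_A/R1 = 7.301/14.0 = 0.5215 mA.

I ≈ 0.521 mA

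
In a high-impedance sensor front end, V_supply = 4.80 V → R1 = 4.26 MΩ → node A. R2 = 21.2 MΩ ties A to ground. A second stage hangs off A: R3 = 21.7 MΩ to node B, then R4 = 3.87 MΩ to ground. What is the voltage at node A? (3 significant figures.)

The second stage (R3 + R4 = 25.57 MΩ) loads node A in parallel with R2.
R2 ‖ (R3+R4) = 11.59 MΩ.
First divider: V_A = V_supply · 11.59/(4.26 + 11.59) = 3.510 V.

V_A ≈ 3.51 V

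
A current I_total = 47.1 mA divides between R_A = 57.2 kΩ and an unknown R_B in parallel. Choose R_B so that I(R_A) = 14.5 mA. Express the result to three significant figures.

R_B ≈ 25.4 kΩ

The fraction through R_A equals R_B/(R_A+R_B).
14.5/47.1 = R_B/(R_A + R_B) → R_B = R_A · (0.3079)/(1 − 0.3079) = 57.2 × 0.4448 = 25.44 kΩ.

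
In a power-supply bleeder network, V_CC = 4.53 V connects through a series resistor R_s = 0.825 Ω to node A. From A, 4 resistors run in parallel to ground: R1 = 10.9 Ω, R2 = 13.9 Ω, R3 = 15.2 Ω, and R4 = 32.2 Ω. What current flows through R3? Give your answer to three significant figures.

I ≈ 0.245 A

Parallel bank: R_p = 1/(1/10.9 + 1/13.9 + 1/15.2 + 1/32.2) = 3.838 Ω.
V_A = 4.53 × 3.838/4.663 = 3.729 V.
Branch current I = V_A/R3 = 3.729/15.2 = 0.2453 A.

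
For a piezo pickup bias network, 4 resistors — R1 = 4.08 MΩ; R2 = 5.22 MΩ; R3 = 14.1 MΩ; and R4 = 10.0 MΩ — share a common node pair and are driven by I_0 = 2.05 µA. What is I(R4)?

Total conductance ΣG = 1/4.08 + 1/5.22 + 1/14.1 + 1/10.0 = 0.6076 (units of 1/MΩ).
By the current-divider rule, I = I_0 · G_k/ΣG = 2.05 × 0.1646 = 0.3374 µA.

I ≈ 0.337 µA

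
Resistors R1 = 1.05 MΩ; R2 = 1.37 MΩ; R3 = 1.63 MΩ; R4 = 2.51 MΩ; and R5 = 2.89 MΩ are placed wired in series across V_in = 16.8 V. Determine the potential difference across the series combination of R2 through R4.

Total series resistance ΣR = 1.05 + 1.37 + 1.63 + 2.51 + 2.89 = 9.450 MΩ.
R_{R2..R4} = 1.37 + 1.63 + 2.51 = 5.510 MΩ.
Voltage divider: V = V_in · (5.510 / 9.450) = 16.8 × 0.5831 = 9.796 V.

V ≈ 9.80 V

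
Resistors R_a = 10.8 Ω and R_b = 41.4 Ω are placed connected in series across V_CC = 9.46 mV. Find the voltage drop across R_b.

V ≈ 7.50 mV

ΣR = 10.8 + 41.4 = 52.20 Ω.
Voltage divider: V = V_CC · (41.40 / 52.20) = 9.46 × 0.7931 = 7.503 mV.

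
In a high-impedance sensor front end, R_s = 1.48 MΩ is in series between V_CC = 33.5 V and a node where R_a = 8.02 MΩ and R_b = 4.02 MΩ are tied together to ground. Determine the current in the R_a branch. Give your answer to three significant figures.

Combine the parallel branches: R_p = (1/8.02 + 1/4.02)⁻¹ = 2.678 MΩ.
V_A = 33.5 × 2.678/4.158 = 21.58 V.
I(R_a) = V_A / R_a = 21.58/8.02 = 2.690 µA.

I ≈ 2.69 µA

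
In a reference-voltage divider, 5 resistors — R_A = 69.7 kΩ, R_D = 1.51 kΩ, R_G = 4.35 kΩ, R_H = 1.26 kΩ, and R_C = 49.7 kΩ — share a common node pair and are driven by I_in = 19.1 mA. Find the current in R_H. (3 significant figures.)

I ≈ 8.81 mA

Conductances: ΣG = 1/69.7 + 1/1.51 + 1/4.35 + 1/1.26 + 1/49.7 = 1.720 (1/kΩ).
R_H takes the fraction G_k/ΣG = 0.7937/1.720 = 0.4614, so I = 19.1 × 0.4614 = 8.812 mA.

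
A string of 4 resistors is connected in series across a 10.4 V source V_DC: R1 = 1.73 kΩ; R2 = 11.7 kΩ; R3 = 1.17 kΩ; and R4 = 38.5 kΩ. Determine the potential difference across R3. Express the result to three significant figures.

ΣR = 1.73 + 11.7 + 1.17 + 38.5 = 53.10 kΩ.
Voltage divider: V = V_DC · (1.170 / 53.10) = 10.4 × 0.02203 = 0.2292 V.

V ≈ 0.229 V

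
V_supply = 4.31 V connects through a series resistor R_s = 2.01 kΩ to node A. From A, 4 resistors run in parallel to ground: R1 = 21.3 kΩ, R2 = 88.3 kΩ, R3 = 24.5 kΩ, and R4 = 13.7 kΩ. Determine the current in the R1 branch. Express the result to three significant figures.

I ≈ 0.150 mA

Combine the parallel branches: R_p = (1/21.3 + 1/88.3 + 1/24.5 + 1/13.7)⁻¹ = 5.811 kΩ.
V_A = 4.31 × 5.811/7.821 = 3.202 V.
Branch current I = V_A/R1 = 3.202/21.3 = 0.1503 mA.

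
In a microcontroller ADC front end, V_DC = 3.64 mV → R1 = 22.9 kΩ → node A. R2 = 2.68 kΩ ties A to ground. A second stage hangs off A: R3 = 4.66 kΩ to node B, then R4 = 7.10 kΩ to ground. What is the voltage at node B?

V_B ≈ 0.191 mV

Looking into the second stage from A: R3 + R4 = 11.76 kΩ appears in parallel with R2.
R2 ‖ (R3+R4) = 2.183 kΩ.
First divider: V_A = V_DC · 2.183/(22.9 + 2.183) = 0.3167 mV.
Then the unloaded second divider: V_B = V_A × R4/(R3+R4) = 0.3167 × 0.6037 = 0.1912 mV.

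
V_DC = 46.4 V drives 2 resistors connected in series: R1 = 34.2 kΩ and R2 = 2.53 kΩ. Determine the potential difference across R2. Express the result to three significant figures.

V ≈ 3.20 V

Total series resistance ΣR = 34.2 + 2.53 = 36.73 kΩ.
V = V_DC · R/ΣR = 46.4 × 0.06888 = 3.196 V.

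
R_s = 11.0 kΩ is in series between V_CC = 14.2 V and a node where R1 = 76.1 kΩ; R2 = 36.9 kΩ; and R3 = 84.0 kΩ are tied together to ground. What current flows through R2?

Parallel bank: R_p = 1/(1/76.1 + 1/36.9 + 1/84.0) = 19.18 kΩ.
V_A = 14.2 × 19.18/30.18 = 9.024 V.
Branch current I = V_A/R2 = 9.024/36.9 = 0.2445 mA.

I ≈ 0.245 mA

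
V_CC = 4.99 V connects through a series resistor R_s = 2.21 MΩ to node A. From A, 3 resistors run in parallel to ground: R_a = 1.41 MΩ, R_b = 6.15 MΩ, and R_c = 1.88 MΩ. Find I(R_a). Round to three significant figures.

Parallel bank: R_p = 1/(1/1.41 + 1/6.15 + 1/1.88) = 0.7124 MΩ.
Node voltage V_A = V_CC · R_p/(R_s + R_p) = 4.99 × 0.2438 = 1.216 V.
I(R_a) = V_A / R_a = 1.216/1.41 = 0.8627 µA.

I ≈ 0.863 µA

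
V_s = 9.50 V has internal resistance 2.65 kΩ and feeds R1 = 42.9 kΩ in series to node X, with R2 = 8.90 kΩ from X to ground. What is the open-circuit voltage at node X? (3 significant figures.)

V_th ≈ 1.55 V

R1' = 2.65 + 42.9 = 45.55 kΩ (source resistance + R1).
With X open, the divider is unloaded: V_th = 9.50 × 8.90/54.45 = 1.553 V.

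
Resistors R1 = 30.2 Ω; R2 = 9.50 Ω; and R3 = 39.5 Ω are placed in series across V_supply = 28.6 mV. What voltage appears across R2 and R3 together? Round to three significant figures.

V ≈ 17.7 mV

ΣR = 30.2 + 9.50 + 39.5 = 79.20 Ω.
R_{R2..R3} = 9.50 + 39.5 = 49.00 Ω.
By the voltage-divider rule, V = 28.6 × 49.00/79.20 = 17.69 mV.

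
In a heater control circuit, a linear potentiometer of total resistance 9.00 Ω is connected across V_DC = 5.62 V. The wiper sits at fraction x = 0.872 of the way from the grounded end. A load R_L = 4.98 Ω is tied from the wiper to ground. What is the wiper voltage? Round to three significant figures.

Lower segment x·R_p = 7.848 Ω; upper segment (1−x)·R_p = 1.152 Ω.
(x·R_p) ‖ R_L = 3.047 Ω.
V_out = 5.62 × 3.047/(1.152 + 3.047) = 4.078 V.
(Unloaded: V_out = x·V_DC = 4.90 V.)

V_out ≈ 4.08 V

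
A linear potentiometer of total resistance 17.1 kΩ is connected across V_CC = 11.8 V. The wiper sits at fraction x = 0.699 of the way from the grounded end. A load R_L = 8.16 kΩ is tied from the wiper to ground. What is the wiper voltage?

V_out ≈ 5.72 V

The pot divides into 5.147 kΩ above the wiper and 11.95 kΩ below.
(x·R_p) ‖ R_L = 4.849 kΩ.
Loaded-divider output: V_out = 11.8 × 0.4851 = 5.724 V.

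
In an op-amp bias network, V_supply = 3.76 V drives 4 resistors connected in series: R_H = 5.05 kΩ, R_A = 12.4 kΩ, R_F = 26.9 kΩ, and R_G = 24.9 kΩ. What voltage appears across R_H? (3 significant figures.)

V ≈ 0.274 V

ΣR = 5.05 + 12.4 + 26.9 + 24.9 = 69.25 kΩ.
V = V_supply · R/ΣR = 3.76 × 0.07292 = 0.2742 V.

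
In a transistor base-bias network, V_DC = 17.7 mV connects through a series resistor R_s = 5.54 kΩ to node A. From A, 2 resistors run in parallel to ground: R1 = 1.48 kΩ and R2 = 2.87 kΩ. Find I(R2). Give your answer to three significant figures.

Combine the parallel branches: R_p = (1/1.48 + 1/2.87)⁻¹ = 0.9765 kΩ.
V_A by voltage divider: V_A = 17.7 × 0.9765/(5.54 + 0.9765) = 2.652 mV.
Branch current I = V_A/R2 = 2.652/2.87 = 0.9241 µA.

I ≈ 0.924 µA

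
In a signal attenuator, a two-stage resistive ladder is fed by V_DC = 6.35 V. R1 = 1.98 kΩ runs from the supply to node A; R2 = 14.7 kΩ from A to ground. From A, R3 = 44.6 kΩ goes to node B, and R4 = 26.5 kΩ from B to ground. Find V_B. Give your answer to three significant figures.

V_B ≈ 2.04 V

Looking into the second stage from A: R3 + R4 = 71.10 kΩ appears in parallel with R2.
Effective lower resistance at A: R2 ‖ 71.10 = 12.18 kΩ.
So V_A = 6.35 × 0.8602 = 5.462 V.
Then the unloaded second divider: V_B = V_A × R4/(R3+R4) = 5.462 × 0.3727 = 2.036 V.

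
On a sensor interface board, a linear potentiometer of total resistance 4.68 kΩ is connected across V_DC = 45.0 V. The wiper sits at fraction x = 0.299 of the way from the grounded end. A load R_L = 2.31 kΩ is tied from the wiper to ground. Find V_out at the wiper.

The pot divides into 3.281 kΩ above the wiper and 1.399 kΩ below.
Lower segment in parallel with the load: 1.399 ‖ 2.31 = 0.8714 kΩ.
Loaded-divider output: V_out = 45.0 × 0.2099 = 9.444 V.

V_out ≈ 9.44 V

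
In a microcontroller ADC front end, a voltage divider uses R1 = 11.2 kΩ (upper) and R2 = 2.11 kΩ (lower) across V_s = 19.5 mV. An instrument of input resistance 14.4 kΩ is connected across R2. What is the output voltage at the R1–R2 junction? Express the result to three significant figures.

V_out ≈ 2.75 mV

The load sits in parallel with R2, giving an effective lower resistance R2' = R2·R_L/(R2+R_L) = 1.840 kΩ.
Now apply the divider: V_out = 19.5 × 0.1411 = 2.752 mV.
(Unloaded it would be 3.09 mV; the load pulls it down.)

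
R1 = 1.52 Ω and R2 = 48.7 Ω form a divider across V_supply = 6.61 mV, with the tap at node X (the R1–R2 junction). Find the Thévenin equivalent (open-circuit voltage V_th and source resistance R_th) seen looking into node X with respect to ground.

V_th ≈ 6.41 mV, R_th ≈ 1.47 Ω

Open-circuit (no load on X): V_th = V_supply · R2/(R1 + R2) = 6.61 × 48.7/(1.520 + 48.7) = 6.410 mV.
Looking into X with the source shorted: R_th = R1·R2/(R1+R2) = 1.520 × 48.7/50.22 = 1.474 Ω.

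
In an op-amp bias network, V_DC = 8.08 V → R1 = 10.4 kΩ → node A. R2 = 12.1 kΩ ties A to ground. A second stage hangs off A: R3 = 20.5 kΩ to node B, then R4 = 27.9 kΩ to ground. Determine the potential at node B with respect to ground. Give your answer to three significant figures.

V_B ≈ 2.25 V

Node A sees R2 in parallel with the series input of stage 2, R3 + R4 = 48.40 kΩ.
Effective lower resistance at A: R2 ‖ 48.40 = 9.680 kΩ.
V_A = 8.08 × 9.680/(10.4 + 9.680) = 3.895 V.
Then the unloaded second divider: V_B = V_A × R4/(R3+R4) = 3.895 × 0.5764 = 2.245 V.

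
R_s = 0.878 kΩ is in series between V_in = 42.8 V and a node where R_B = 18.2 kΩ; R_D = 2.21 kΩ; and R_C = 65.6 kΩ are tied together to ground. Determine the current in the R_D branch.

I ≈ 13.3 mA

Combine the parallel branches: R_p = (1/18.2 + 1/2.21 + 1/65.6)⁻¹ = 1.913 kΩ.
V_A = 42.8 × 1.913/2.791 = 29.34 V.
Branch current I = V_A/R_D = 29.34/2.21 = 13.27 mA.
(Check via current divider: I_total = 15.33 mA; share G_k/ΣG = 0.8657 → same result.)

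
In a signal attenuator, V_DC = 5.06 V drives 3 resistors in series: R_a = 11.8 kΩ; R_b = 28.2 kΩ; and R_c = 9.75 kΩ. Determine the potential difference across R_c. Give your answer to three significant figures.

Series total: ΣR = 11.8 + 28.2 + 9.75 = 49.75 kΩ.
Voltage divider: V = V_DC · (9.750 / 49.75) = 5.06 × 0.1960 = 0.9917 V.

V ≈ 0.992 V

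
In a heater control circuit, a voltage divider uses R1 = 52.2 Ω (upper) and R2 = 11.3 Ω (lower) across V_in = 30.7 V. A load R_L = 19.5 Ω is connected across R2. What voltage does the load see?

The load sits in parallel with R2, giving an effective lower resistance R2' = R2·R_L/(R2+R_L) = 7.154 Ω.
Then V_out = V_in · R2'/(R1 + R2') = 30.7 × 7.154/59.35 = 3.700 V.

V_out ≈ 3.70 V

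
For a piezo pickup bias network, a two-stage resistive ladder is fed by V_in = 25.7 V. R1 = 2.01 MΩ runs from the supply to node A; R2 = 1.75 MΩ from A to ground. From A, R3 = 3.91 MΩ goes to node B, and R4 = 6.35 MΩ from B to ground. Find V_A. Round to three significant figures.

The second stage (R3 + R4 = 10.26 MΩ) loads node A in parallel with R2.
R2 ‖ (R3+R4) = 1.495 MΩ.
V_A = 25.7 × 1.495/(2.01 + 1.495) = 10.96 V.

V_A ≈ 11.0 V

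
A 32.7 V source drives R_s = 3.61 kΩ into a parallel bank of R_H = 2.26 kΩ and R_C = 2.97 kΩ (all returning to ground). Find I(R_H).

I ≈ 3.79 mA

Parallel bank: R_p = 1/(1/2.26 + 1/2.97) = 1.283 kΩ.
V_A by voltage divider: V_A = 32.7 × 1.283/(3.61 + 1.283) = 8.576 V.
Branch current I = V_A/R_H = 8.576/2.26 = 3.795 mA.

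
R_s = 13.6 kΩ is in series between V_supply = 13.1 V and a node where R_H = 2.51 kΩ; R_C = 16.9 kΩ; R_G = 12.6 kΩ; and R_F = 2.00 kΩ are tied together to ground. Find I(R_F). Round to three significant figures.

I ≈ 0.434 mA

Equivalent of the parallel group: R_p = 0.9644 kΩ.
V_A = 13.1 × 0.9644/14.56 = 0.8674 V.
I(R_F) = V_A / R_F = 0.8674/2.00 = 0.4337 mA.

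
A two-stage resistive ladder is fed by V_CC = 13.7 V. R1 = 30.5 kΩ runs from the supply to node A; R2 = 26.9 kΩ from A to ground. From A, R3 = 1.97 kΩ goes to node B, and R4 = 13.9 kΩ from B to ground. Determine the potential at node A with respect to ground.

Looking into the second stage from A: R3 + R4 = 15.87 kΩ appears in parallel with R2.
Effective lower resistance at A: R2 ‖ 15.87 = 9.981 kΩ.
So V_A = 13.7 × 0.2466 = 3.378 V.

V_A ≈ 3.38 V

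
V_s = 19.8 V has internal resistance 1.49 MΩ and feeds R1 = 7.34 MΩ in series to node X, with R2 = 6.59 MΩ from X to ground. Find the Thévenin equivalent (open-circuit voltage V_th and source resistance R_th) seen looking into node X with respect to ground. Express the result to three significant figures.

V_th ≈ 8.46 V, R_th ≈ 3.77 MΩ

R1' = 1.49 + 7.34 = 8.830 MΩ (source resistance + R1).
V_th is the unloaded tap voltage: V_s · R2/(R1'+R2) = 19.8 × 0.4274 = 8.462 V.
Zeroing V_s shorts the top of R1' to ground, so R_th = R1' ‖ R2 = 3.774 MΩ.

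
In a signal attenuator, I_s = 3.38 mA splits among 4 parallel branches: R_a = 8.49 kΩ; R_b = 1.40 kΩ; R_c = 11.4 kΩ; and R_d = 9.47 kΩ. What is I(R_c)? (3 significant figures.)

Total conductance ΣG = 1/8.49 + 1/1.40 + 1/11.4 + 1/9.47 = 1.025 (units of 1/kΩ).
Current divider: I(R_c) = I_s · G_k/ΣG = 3.38 × (0.08772/1.025) = 3.38 × 0.08555 = 0.2892 mA.

I ≈ 0.289 mA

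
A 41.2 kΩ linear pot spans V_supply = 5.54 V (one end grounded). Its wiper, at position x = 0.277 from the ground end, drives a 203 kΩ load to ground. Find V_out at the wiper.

V_out ≈ 1.47 V

The pot divides into 29.79 kΩ above the wiper and 11.41 kΩ below.
(x·R_p) ‖ R_L = 10.80 kΩ.
V_out = 5.54 × 10.80/(29.79 + 10.80) = 1.475 V.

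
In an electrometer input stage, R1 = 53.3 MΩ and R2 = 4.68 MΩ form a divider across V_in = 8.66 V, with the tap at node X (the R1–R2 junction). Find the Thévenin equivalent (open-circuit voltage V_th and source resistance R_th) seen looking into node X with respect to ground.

V_th is the unloaded tap voltage: V_in · R2/(R1+R2) = 8.66 × 0.08072 = 0.6990 V.
Zeroing V_in shorts the top of R1 to ground, so R_th = R1 ‖ R2 = 4.302 MΩ.

V_th ≈ 0.699 V, R_th ≈ 4.30 MΩ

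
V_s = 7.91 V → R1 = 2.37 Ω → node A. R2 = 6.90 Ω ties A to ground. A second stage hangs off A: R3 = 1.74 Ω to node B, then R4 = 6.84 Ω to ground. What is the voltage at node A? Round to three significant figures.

The second stage (R3 + R4 = 8.580 Ω) loads node A in parallel with R2.
R2 ‖ (R3+R4) = 3.824 Ω.
First divider: V_A = V_s · 3.824/(2.37 + 3.824) = 4.884 V.

V_A ≈ 4.88 V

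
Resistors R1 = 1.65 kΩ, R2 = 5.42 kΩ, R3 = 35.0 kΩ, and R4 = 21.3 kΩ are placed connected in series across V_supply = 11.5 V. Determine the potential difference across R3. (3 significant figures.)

V ≈ 6.35 V

ΣR = 1.65 + 5.42 + 35.0 + 21.3 = 63.37 kΩ.
Voltage divider: V = V_supply · (35.00 / 63.37) = 11.5 × 0.5523 = 6.352 V.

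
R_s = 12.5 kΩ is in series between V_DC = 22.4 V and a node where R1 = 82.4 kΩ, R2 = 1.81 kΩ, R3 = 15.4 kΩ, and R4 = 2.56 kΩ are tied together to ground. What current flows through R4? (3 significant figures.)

Parallel bank: R_p = 1/(1/82.4 + 1/1.81 + 1/15.4 + 1/2.56) = 0.9802 kΩ.
V_A by voltage divider: V_A = 22.4 × 0.9802/(12.5 + 0.9802) = 1.629 V.
I(R4) = V_A / R4 = 1.629/2.56 = 0.6363 mA.
(Equivalently: I_total = 1.662 mA, then current-divider fraction G_k/ΣG = 0.3829.)

I ≈ 0.636 mA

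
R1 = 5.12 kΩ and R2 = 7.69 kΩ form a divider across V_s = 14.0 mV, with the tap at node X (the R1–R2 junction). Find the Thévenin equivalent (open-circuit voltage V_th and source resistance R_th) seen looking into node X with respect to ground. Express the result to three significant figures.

V_th is the unloaded tap voltage: V_s · R2/(R1+R2) = 14.0 × 0.6003 = 8.404 mV.
Looking into X with the source shorted: R_th = R1·R2/(R1+R2) = 5.120 × 7.69/12.81 = 3.074 kΩ.

V_th ≈ 8.40 mV, R_th ≈ 3.07 kΩ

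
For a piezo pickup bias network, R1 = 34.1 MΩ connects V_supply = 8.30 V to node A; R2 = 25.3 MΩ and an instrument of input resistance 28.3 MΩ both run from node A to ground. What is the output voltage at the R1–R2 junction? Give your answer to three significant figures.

First combine the lower leg with the load: R2 ‖ R_L = 13.36 MΩ.
Voltage divider with the loaded lower leg: V_out = 8.30 × 13.36/(34.1 + 13.36) = 8.30 × 0.2815 = 2.336 V.

V_out ≈ 2.34 V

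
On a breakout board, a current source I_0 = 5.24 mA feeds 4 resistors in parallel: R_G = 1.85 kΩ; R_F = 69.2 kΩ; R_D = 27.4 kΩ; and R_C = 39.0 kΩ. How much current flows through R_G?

Total conductance ΣG = 1/1.85 + 1/69.2 + 1/27.4 + 1/39.0 = 0.6171 (units of 1/kΩ).
By the current-divider rule, I = I_0 · G_k/ΣG = 5.24 × 0.8759 = 4.590 mA.

I ≈ 4.59 mA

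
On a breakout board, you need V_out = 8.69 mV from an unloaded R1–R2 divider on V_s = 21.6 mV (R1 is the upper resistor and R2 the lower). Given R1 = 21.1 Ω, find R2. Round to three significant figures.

R2 ≈ 14.2 Ω

Required fraction k = V_out/V_s = 0.4023.
Rearranging, R2 = R1·k/(1−k) = 21.1 × 0.6731 = 14.20 Ω.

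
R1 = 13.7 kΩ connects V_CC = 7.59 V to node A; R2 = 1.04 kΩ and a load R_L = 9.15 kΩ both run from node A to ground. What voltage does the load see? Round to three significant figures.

First combine the lower leg with the load: R2 ‖ R_L = 0.9339 kΩ.
Then V_out = V_CC · R2'/(R1 + R2') = 7.59 × 0.9339/14.63 = 0.4844 V.
(Unloaded it would be 0.536 V; the load pulls it down.)

V_out ≈ 0.484 V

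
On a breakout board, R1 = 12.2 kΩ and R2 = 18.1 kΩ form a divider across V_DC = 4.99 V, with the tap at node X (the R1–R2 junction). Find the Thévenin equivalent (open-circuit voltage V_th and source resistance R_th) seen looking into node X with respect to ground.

Open-circuit (no load on X): V_th = V_DC · R2/(R1 + R2) = 4.99 × 18.1/(12.20 + 18.1) = 2.981 V.
Zeroing V_DC shorts the top of R1 to ground, so R_th = R1 ‖ R2 = 7.288 kΩ.

V_th ≈ 2.98 V, R_th ≈ 7.29 kΩ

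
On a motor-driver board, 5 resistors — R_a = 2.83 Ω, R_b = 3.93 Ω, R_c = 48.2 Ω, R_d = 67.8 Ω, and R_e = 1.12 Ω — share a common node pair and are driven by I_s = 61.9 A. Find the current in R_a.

I ≈ 14.2 A

Total conductance ΣG = 1/2.83 + 1/3.93 + 1/48.2 + 1/67.8 + 1/1.12 = 1.536 (units of 1/Ω).
Current divider: I(R_a) = I_s · G_k/ΣG = 61.9 × (0.3534/1.536) = 61.9 × 0.2300 = 14.24 A.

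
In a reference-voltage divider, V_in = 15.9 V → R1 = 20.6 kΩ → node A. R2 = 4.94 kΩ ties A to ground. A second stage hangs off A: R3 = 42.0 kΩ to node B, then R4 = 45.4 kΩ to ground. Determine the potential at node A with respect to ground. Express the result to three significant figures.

The second stage (R3 + R4 = 87.40 kΩ) loads node A in parallel with R2.
R2 ‖ (R3+R4) = 4.676 kΩ.
V_A = 15.9 × 4.676/(20.6 + 4.676) = 2.941 V.

V_A ≈ 2.94 V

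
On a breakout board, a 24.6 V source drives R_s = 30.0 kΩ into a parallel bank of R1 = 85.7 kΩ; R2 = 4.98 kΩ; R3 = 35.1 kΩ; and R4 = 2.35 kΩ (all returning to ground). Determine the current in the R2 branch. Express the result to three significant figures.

Parallel bank: R_p = 1/(1/85.7 + 1/4.98 + 1/35.1 + 1/2.35) = 1.500 kΩ.
V_A by voltage divider: V_A = 24.6 × 1.500/(30.0 + 1.500) = 1.172 V.
Branch current I = V_A/R2 = 1.172/4.98 = 0.2353 mA.
(Check via current divider: I_total = 0.7809 mA; share G_k/ΣG = 0.3013 → same result.)

I ≈ 0.235 mA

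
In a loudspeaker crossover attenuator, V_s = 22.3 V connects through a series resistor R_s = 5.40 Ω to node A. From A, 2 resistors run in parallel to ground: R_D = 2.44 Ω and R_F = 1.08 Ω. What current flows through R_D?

I ≈ 1.11 A

Equivalent of the parallel group: R_p = 0.7486 Ω.
V_A by voltage divider: V_A = 22.3 × 0.7486/(5.40 + 0.7486) = 2.715 V.
Branch current I = V_A/R_D = 2.715/2.44 = 1.113 A.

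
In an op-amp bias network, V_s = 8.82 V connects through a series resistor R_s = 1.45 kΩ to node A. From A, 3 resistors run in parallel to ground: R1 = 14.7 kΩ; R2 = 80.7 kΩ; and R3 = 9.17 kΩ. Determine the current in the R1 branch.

Equivalent of the parallel group: R_p = 5.278 kΩ.
V_A by voltage divider: V_A = 8.82 × 5.278/(1.45 + 5.278) = 6.919 V.
I(R1) = V_A / R1 = 6.919/14.7 = 0.4707 mA.

I ≈ 0.471 mA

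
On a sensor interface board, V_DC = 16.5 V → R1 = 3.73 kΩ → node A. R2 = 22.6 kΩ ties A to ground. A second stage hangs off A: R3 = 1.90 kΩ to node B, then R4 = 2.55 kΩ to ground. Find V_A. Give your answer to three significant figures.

V_A ≈ 8.24 V

Node A sees R2 in parallel with the series input of stage 2, R3 + R4 = 4.450 kΩ.
Effective lower resistance at A: R2 ‖ 4.450 = 3.718 kΩ.
So V_A = 16.5 × 0.4992 = 8.237 V.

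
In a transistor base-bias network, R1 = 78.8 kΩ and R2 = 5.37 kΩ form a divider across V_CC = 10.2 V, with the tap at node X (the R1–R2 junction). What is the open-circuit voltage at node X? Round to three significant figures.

V_th ≈ 0.651 V

With X open, the divider is unloaded: V_th = 10.2 × 5.37/84.17 = 0.6508 V.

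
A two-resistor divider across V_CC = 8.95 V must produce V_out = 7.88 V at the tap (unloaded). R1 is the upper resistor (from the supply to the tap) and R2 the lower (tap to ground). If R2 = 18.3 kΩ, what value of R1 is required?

The divider ratio is R2/(R1+R2) = 7.88/8.95 = 0.8804.
So R1 = R2 · (V_CC/V_out − 1) = 18.3 × (8.95/7.88 − 1) = 18.3 × 0.1358 = 2.485 kΩ.

R1 ≈ 2.48 kΩ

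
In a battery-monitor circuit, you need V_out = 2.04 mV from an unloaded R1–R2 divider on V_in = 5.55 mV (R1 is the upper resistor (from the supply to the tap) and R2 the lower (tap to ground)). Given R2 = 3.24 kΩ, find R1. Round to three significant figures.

V_out/V_in = R2/(R1+R2) = 0.3676.
R1 = R2·(1/k − 1) = 3.24 × 1.721 = 5.575 kΩ.

R1 ≈ 5.57 kΩ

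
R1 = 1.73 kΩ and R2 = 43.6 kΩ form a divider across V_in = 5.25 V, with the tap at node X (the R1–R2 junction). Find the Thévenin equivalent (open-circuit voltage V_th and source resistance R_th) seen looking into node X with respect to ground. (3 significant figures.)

With X open, the divider is unloaded: V_th = 5.25 × 43.6/45.33 = 5.050 V.
Looking into X with the source shorted: R_th = R1·R2/(R1+R2) = 1.730 × 43.6/45.33 = 1.664 kΩ.

V_th ≈ 5.05 V, R_th ≈ 1.66 kΩ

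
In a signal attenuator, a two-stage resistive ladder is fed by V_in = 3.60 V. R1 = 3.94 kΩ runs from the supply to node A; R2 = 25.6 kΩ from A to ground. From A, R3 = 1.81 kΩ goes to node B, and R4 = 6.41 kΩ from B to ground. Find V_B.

V_B ≈ 1.72 V

The second stage (R3 + R4 = 8.220 kΩ) loads node A in parallel with R2.
Effective lower resistance at A: R2 ‖ 8.220 = 6.222 kΩ.
First divider: V_A = V_in · 6.222/(3.94 + 6.222) = 2.204 V.
V_B = V_A × 0.7798 = 1.719 V.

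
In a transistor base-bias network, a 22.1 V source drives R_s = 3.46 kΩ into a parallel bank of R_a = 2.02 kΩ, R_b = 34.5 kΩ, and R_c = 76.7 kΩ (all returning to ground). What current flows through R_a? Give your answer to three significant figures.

I ≈ 3.83 mA

Equivalent of the parallel group: R_p = 1.862 kΩ.
V_A = 22.1 × 1.862/5.322 = 7.732 V.
Branch current I = V_A/R_a = 7.732/2.02 = 3.828 mA.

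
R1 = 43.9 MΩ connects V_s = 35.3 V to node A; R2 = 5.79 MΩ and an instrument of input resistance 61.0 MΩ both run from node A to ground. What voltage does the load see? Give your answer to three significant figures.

The load sits in parallel with R2, giving an effective lower resistance R2' = R2·R_L/(R2+R_L) = 5.288 MΩ.
Now apply the divider: V_out = 35.3 × 0.1075 = 3.795 V.
(Unloaded it would be 4.11 V; the load pulls it down.)

V_out ≈ 3.80 V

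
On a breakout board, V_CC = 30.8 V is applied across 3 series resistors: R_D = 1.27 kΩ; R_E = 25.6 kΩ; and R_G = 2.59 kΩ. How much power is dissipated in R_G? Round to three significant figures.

P ≈ 2.83 mW

ΣR = 29.46 kΩ → I = 30.8/29.46 = 1.045 mA.
P(R_G) = I²·R_G = (1.045)² × 2.59 = 2.831 mW.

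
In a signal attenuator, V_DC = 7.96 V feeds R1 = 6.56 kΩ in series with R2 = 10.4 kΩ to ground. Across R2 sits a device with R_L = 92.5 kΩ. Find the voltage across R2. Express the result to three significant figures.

First combine the lower leg with the load: R2 ‖ R_L = 9.349 kΩ.
Now apply the divider: V_out = 7.96 × 0.5877 = 4.678 V.
(Unloaded it would be 4.88 V; the load pulls it down.)

V_out ≈ 4.68 V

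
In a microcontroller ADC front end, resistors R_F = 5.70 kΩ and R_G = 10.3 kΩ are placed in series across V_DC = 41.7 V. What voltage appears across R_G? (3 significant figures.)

V ≈ 26.8 V

Series total: ΣR = 5.70 + 10.3 = 16.00 kΩ.
Voltage divider: V = V_DC · (10.30 / 16.00) = 41.7 × 0.6438 = 26.84 V.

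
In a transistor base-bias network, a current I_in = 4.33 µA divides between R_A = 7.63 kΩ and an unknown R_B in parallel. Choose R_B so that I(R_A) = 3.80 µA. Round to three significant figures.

Two-branch current divider: I_A = I_in · R_B/(R_A + R_B).
With f = 0.8776, R_B = R_A · f/(1−f) = 7.63 × 7.170 = 54.71 kΩ.

R_B ≈ 54.7 kΩ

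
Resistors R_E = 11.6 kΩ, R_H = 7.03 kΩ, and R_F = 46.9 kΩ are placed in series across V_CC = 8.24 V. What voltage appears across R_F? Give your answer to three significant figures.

V ≈ 5.90 V

Total series resistance ΣR = 11.6 + 7.03 + 46.9 = 65.53 kΩ.
Voltage divider: V = V_CC · (46.90 / 65.53) = 8.24 × 0.7157 = 5.897 V.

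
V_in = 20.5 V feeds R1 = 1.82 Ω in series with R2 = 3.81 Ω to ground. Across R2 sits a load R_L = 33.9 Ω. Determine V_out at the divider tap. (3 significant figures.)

V_out ≈ 13.4 V

The load sits in parallel with R2, giving an effective lower resistance R2' = R2·R_L/(R2+R_L) = 3.425 Ω.
Voltage divider with the loaded lower leg: V_out = 20.5 × 3.425/(1.82 + 3.425) = 20.5 × 0.6530 = 13.39 V.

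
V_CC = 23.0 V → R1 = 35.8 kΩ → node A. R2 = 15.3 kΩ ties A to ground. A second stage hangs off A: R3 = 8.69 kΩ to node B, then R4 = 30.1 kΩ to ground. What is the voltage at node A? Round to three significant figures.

V_A ≈ 5.40 V

The second stage (R3 + R4 = 38.79 kΩ) loads node A in parallel with R2.
R2 ‖ (R3+R4) = 10.97 kΩ.
V_A = 23.0 × 10.97/(35.8 + 10.97) = 5.396 V.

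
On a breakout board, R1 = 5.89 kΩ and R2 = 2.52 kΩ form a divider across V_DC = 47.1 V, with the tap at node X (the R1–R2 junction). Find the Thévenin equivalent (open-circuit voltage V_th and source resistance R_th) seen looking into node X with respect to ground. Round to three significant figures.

Open-circuit (no load on X): V_th = V_DC · R2/(R1 + R2) = 47.1 × 2.52/(5.890 + 2.52) = 14.11 V.
Looking into X with the source shorted: R_th = R1·R2/(R1+R2) = 5.890 × 2.52/8.410 = 1.765 kΩ.

V_th ≈ 14.1 V, R_th ≈ 1.76 kΩ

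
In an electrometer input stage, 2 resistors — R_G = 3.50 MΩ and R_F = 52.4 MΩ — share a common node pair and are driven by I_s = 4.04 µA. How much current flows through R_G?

Two-branch current divider: I_k = I_s · R_other/(R_1 + R_2).
So I = 4.04 × 52.4/55.90 = 3.787 µA.

I ≈ 3.79 µA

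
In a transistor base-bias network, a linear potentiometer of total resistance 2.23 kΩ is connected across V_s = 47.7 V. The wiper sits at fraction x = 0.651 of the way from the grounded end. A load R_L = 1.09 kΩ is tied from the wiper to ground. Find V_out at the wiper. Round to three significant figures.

V_out ≈ 21.2 V

Split the track: R_lower = x·R_p = 1.452 kΩ, R_upper = (1−x)·R_p = 0.7783 kΩ.
R_L loads the lower segment: effective lower R = 0.6226 kΩ.
V_out = 47.7 × 0.6226/(0.7783 + 0.6226) = 21.20 V.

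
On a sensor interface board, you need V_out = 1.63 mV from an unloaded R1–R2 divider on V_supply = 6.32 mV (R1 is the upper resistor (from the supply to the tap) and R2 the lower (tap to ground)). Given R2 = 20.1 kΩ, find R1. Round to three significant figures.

Required fraction k = V_out/V_supply = 0.2579.
So R1 = R2 · (V_supply/V_out − 1) = 20.1 × (6.32/1.63 − 1) = 20.1 × 2.877 = 57.83 kΩ.

R1 ≈ 57.8 kΩ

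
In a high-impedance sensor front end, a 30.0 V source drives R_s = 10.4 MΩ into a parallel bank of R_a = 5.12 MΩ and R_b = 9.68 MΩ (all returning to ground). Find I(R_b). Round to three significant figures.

I ≈ 0.755 µA

Parallel bank: R_p = 1/(1/5.12 + 1/9.68) = 3.349 MΩ.
Node voltage V_A = V_DC · R_p/(R_s + R_p) = 30.0 × 0.2436 = 7.307 V.
I(R_b) = V_A / R_b = 7.307/9.68 = 0.7549 µA.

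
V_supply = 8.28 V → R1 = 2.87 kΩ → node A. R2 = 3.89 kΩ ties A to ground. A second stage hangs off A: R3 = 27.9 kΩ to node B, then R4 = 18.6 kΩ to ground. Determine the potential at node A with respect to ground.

Node A sees R2 in parallel with the series input of stage 2, R3 + R4 = 46.50 kΩ.
Effective lower resistance at A: R2 ‖ 46.50 = 3.590 kΩ.
So V_A = 8.28 × 0.5557 = 4.601 V.

V_A ≈ 4.60 V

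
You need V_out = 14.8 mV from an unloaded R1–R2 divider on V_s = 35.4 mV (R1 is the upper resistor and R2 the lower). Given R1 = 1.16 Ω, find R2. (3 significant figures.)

Required fraction k = V_out/V_s = 0.4181.
Rearranging, R2 = R1·k/(1−k) = 1.16 × 0.7184 = 0.8334 Ω.

R2 ≈ 0.833 Ω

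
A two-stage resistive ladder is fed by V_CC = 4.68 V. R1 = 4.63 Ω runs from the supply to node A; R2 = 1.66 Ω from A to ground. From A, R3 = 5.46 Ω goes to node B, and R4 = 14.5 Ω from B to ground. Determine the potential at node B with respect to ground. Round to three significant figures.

Node A sees R2 in parallel with the series input of stage 2, R3 + R4 = 19.96 Ω.
R2 ‖ (R3+R4) = 1.533 Ω.
V_A = 4.68 × 1.533/(4.63 + 1.533) = 1.164 V.
V_B = V_A × 0.7265 = 0.8455 V.

V_B ≈ 0.845 V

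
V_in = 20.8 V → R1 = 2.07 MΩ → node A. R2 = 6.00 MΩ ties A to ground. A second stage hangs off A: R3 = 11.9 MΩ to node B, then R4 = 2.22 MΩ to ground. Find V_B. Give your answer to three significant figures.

V_B ≈ 2.19 V

Looking into the second stage from A: R3 + R4 = 14.12 MΩ appears in parallel with R2.
R2 ‖ (R3+R4) = 4.211 MΩ.
So V_A = 20.8 × 0.6704 = 13.94 V.
V_B = V_A × 0.1572 = 2.192 V.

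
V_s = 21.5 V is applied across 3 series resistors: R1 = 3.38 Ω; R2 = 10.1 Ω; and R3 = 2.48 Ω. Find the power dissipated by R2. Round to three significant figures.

P ≈ 18.3 W

The common current is I = 21.5/15.96 = 1.347 A.
P = I²R = 1.815 × 10.1 = 18.33 W.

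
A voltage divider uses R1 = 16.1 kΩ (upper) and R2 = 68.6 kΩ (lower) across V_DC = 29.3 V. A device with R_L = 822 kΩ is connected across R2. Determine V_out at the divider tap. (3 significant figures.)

First combine the lower leg with the load: R2 ‖ R_L = 63.32 kΩ.
Now apply the divider: V_out = 29.3 × 0.7973 = 23.36 V.

V_out ≈ 23.4 V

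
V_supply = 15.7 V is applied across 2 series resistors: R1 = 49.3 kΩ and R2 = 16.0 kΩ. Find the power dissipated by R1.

The common current is I = 15.7/65.30 = 0.2404 mA.
P = I²R = 0.05781 × 49.3 = 2.850 mW.

P ≈ 2.85 mW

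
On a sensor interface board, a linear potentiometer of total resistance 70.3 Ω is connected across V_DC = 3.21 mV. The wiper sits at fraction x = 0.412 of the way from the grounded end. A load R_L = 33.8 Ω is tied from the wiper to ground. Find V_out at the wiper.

Split the track: R_lower = x·R_p = 28.96 Ω, R_upper = (1−x)·R_p = 41.34 Ω.
Lower segment in parallel with the load: 28.96 ‖ 33.8 = 15.60 Ω.
V_out = 3.21 × 15.60/(41.34 + 15.60) = 0.8794 mV.

V_out ≈ 0.879 mV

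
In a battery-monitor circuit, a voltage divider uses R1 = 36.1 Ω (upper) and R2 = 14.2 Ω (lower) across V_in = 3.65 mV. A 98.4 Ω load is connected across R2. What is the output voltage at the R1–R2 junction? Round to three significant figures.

The load sits in parallel with R2, giving an effective lower resistance R2' = R2·R_L/(R2+R_L) = 12.41 Ω.
Then V_out = V_in · R2'/(R1 + R2') = 3.65 × 12.41/48.51 = 0.9337 mV.

V_out ≈ 0.934 mV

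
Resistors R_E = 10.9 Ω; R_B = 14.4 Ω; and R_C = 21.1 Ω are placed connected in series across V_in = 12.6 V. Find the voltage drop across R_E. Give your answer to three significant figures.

ΣR = 10.9 + 14.4 + 21.1 = 46.40 Ω.
V = V_in · R/ΣR = 12.6 × 0.2349 = 2.960 V.

V ≈ 2.96 V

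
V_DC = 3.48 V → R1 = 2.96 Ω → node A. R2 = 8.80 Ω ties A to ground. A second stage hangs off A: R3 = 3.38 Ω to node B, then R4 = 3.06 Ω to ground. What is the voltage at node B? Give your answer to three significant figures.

V_B ≈ 0.921 V

The second stage (R3 + R4 = 6.440 Ω) loads node A in parallel with R2.
Effective lower resistance at A: R2 ‖ 6.440 = 3.719 Ω.
So V_A = 3.48 × 0.5568 = 1.938 V.
V_B = V_A × 0.4752 = 0.9207 V.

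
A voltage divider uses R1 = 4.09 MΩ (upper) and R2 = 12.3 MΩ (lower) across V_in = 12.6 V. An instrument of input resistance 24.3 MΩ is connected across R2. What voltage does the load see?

First combine the lower leg with the load: R2 ‖ R_L = 8.166 MΩ.
Then V_out = V_in · R2'/(R1 + R2') = 12.6 × 8.166/12.26 = 8.395 V.
(Unloaded it would be 9.46 V; the load pulls it down.)

V_out ≈ 8.40 V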